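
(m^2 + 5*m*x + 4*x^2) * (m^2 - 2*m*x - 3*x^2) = m^4 + 3*m^3*x - 9*m^2*x^2 - 23*m*x^3 - 12*x^4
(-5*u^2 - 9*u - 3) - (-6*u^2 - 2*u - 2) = u^2 - 7*u - 1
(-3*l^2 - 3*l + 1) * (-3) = 9*l^2 + 9*l - 3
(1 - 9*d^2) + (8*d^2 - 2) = -d^2 - 1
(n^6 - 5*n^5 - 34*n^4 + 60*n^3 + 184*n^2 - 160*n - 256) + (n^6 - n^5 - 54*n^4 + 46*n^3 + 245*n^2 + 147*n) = 2*n^6 - 6*n^5 - 88*n^4 + 106*n^3 + 429*n^2 - 13*n - 256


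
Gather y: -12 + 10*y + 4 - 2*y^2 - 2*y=-2*y^2 + 8*y - 8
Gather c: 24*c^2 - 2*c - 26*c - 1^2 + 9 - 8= 24*c^2 - 28*c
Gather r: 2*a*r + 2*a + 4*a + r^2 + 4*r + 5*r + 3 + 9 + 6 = 6*a + r^2 + r*(2*a + 9) + 18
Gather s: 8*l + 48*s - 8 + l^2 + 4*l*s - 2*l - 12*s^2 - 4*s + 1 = l^2 + 6*l - 12*s^2 + s*(4*l + 44) - 7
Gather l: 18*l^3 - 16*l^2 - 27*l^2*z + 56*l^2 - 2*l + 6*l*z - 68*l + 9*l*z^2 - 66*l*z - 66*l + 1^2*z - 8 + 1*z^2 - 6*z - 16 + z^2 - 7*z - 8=18*l^3 + l^2*(40 - 27*z) + l*(9*z^2 - 60*z - 136) + 2*z^2 - 12*z - 32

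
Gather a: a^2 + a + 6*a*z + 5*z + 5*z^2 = a^2 + a*(6*z + 1) + 5*z^2 + 5*z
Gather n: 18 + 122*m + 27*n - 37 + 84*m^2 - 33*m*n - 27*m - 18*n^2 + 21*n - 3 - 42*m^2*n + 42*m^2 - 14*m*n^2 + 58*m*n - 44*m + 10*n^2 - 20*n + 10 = 126*m^2 + 51*m + n^2*(-14*m - 8) + n*(-42*m^2 + 25*m + 28) - 12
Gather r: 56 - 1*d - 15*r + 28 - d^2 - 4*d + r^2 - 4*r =-d^2 - 5*d + r^2 - 19*r + 84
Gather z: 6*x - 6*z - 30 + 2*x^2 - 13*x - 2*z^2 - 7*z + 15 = 2*x^2 - 7*x - 2*z^2 - 13*z - 15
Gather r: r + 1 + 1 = r + 2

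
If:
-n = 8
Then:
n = -8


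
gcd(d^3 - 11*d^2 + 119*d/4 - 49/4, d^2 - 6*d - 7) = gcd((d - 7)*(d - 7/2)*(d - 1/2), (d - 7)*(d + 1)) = d - 7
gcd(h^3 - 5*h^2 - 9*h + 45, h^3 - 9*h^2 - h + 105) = h^2 - 2*h - 15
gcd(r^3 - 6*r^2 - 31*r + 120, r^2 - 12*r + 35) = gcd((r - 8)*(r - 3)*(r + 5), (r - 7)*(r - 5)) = 1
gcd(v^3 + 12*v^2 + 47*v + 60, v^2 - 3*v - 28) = v + 4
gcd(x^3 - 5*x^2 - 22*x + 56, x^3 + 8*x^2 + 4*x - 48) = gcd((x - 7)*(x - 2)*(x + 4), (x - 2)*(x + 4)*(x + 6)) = x^2 + 2*x - 8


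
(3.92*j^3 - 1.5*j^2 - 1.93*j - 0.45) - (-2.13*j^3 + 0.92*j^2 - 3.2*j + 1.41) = 6.05*j^3 - 2.42*j^2 + 1.27*j - 1.86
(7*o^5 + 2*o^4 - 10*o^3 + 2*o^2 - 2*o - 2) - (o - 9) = 7*o^5 + 2*o^4 - 10*o^3 + 2*o^2 - 3*o + 7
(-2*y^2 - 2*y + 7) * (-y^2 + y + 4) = 2*y^4 - 17*y^2 - y + 28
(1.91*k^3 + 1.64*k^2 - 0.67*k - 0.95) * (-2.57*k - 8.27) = -4.9087*k^4 - 20.0105*k^3 - 11.8409*k^2 + 7.9824*k + 7.8565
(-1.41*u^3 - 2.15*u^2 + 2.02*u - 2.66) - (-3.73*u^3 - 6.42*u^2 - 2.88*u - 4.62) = 2.32*u^3 + 4.27*u^2 + 4.9*u + 1.96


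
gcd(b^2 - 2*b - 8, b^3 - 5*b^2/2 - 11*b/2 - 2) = b - 4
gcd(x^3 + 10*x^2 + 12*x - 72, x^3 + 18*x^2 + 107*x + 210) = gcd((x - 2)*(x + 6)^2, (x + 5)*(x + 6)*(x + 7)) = x + 6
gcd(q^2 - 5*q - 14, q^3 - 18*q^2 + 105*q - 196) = q - 7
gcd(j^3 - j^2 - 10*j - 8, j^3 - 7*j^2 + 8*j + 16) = j^2 - 3*j - 4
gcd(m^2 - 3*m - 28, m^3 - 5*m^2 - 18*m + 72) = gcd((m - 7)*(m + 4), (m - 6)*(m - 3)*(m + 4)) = m + 4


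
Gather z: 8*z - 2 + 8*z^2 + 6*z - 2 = 8*z^2 + 14*z - 4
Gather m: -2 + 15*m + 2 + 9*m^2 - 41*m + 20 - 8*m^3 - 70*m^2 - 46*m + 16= -8*m^3 - 61*m^2 - 72*m + 36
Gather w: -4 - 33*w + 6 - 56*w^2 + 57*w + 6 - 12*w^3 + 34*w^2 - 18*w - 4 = -12*w^3 - 22*w^2 + 6*w + 4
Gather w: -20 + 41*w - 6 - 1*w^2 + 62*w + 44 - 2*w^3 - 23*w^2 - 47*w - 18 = -2*w^3 - 24*w^2 + 56*w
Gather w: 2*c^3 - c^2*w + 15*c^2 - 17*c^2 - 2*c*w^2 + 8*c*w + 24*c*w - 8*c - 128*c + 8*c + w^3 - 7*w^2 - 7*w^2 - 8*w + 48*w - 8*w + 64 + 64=2*c^3 - 2*c^2 - 128*c + w^3 + w^2*(-2*c - 14) + w*(-c^2 + 32*c + 32) + 128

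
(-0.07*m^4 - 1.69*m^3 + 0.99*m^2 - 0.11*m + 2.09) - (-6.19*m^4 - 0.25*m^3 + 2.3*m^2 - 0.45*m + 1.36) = 6.12*m^4 - 1.44*m^3 - 1.31*m^2 + 0.34*m + 0.73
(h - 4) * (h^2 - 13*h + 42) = h^3 - 17*h^2 + 94*h - 168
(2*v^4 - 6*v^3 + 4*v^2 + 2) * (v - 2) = 2*v^5 - 10*v^4 + 16*v^3 - 8*v^2 + 2*v - 4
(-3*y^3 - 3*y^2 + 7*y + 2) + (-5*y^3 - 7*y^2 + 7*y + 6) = -8*y^3 - 10*y^2 + 14*y + 8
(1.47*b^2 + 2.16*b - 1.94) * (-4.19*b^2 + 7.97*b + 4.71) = -6.1593*b^4 + 2.6655*b^3 + 32.2675*b^2 - 5.2882*b - 9.1374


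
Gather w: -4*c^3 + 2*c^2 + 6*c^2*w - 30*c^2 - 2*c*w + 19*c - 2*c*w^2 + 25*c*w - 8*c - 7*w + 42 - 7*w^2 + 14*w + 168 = -4*c^3 - 28*c^2 + 11*c + w^2*(-2*c - 7) + w*(6*c^2 + 23*c + 7) + 210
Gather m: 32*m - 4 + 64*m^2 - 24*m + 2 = 64*m^2 + 8*m - 2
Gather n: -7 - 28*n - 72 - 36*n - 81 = -64*n - 160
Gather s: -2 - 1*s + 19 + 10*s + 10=9*s + 27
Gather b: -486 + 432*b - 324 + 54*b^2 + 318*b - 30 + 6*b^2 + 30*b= 60*b^2 + 780*b - 840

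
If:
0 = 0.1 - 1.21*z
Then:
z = 0.08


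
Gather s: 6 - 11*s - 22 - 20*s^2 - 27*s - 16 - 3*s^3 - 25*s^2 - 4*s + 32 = -3*s^3 - 45*s^2 - 42*s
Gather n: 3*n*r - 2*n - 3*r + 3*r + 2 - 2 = n*(3*r - 2)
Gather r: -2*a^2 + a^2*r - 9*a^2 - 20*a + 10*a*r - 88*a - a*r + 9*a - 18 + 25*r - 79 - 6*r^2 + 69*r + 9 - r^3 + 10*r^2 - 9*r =-11*a^2 - 99*a - r^3 + 4*r^2 + r*(a^2 + 9*a + 85) - 88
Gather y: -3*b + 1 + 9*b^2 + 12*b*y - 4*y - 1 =9*b^2 - 3*b + y*(12*b - 4)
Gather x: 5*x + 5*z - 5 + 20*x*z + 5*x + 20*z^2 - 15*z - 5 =x*(20*z + 10) + 20*z^2 - 10*z - 10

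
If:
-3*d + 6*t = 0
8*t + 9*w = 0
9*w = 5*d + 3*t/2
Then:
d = 0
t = 0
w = 0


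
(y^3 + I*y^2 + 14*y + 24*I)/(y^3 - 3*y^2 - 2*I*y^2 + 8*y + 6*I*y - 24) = (y + 3*I)/(y - 3)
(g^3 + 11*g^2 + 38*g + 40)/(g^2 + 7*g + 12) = (g^2 + 7*g + 10)/(g + 3)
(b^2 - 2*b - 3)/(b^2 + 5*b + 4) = (b - 3)/(b + 4)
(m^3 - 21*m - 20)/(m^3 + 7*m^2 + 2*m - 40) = (m^2 - 4*m - 5)/(m^2 + 3*m - 10)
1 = 1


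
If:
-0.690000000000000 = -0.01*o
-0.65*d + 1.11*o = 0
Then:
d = 117.83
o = 69.00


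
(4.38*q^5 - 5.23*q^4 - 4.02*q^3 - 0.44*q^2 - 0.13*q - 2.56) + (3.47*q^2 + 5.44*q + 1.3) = 4.38*q^5 - 5.23*q^4 - 4.02*q^3 + 3.03*q^2 + 5.31*q - 1.26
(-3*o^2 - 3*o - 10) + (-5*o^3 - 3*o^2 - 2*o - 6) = -5*o^3 - 6*o^2 - 5*o - 16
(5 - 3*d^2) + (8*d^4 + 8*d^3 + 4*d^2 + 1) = 8*d^4 + 8*d^3 + d^2 + 6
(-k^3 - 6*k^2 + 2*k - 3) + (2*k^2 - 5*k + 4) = -k^3 - 4*k^2 - 3*k + 1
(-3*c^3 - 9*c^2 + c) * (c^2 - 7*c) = -3*c^5 + 12*c^4 + 64*c^3 - 7*c^2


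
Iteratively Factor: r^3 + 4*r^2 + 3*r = (r + 1)*(r^2 + 3*r) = r*(r + 1)*(r + 3)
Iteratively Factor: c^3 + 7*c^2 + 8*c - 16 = (c - 1)*(c^2 + 8*c + 16) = (c - 1)*(c + 4)*(c + 4)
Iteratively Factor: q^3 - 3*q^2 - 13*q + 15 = (q - 5)*(q^2 + 2*q - 3) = (q - 5)*(q + 3)*(q - 1)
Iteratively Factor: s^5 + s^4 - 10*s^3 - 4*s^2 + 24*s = (s - 2)*(s^4 + 3*s^3 - 4*s^2 - 12*s) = (s - 2)*(s + 3)*(s^3 - 4*s) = (s - 2)*(s + 2)*(s + 3)*(s^2 - 2*s) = (s - 2)^2*(s + 2)*(s + 3)*(s)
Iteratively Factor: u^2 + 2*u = (u + 2)*(u)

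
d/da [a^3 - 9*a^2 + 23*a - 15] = 3*a^2 - 18*a + 23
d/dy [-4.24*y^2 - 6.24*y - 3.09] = -8.48*y - 6.24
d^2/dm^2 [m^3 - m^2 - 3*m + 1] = 6*m - 2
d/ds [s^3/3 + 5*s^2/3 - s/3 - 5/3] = s^2 + 10*s/3 - 1/3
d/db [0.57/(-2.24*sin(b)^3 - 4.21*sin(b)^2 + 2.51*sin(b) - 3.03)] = (3.8304*sin(b)^2 + 4.7994*sin(b) - 1.4307)*cos(b)/(2.24*sin(b)^3 + 4.21*sin(b)^2 - 2.51*sin(b) + 3.03)^2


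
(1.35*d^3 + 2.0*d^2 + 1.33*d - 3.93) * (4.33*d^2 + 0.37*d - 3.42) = 5.8455*d^5 + 9.1595*d^4 + 1.8819*d^3 - 23.3648*d^2 - 6.0027*d + 13.4406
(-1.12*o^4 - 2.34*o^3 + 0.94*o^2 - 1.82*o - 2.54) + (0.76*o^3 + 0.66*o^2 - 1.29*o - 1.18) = -1.12*o^4 - 1.58*o^3 + 1.6*o^2 - 3.11*o - 3.72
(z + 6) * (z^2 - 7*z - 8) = z^3 - z^2 - 50*z - 48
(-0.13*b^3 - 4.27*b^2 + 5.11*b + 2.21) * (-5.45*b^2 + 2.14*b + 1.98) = 0.7085*b^5 + 22.9933*b^4 - 37.2447*b^3 - 9.5637*b^2 + 14.8472*b + 4.3758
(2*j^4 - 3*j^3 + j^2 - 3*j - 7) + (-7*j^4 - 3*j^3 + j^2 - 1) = -5*j^4 - 6*j^3 + 2*j^2 - 3*j - 8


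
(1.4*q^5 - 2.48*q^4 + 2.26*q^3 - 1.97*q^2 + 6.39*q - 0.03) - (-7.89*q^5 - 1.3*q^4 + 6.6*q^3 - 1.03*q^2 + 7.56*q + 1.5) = 9.29*q^5 - 1.18*q^4 - 4.34*q^3 - 0.94*q^2 - 1.17*q - 1.53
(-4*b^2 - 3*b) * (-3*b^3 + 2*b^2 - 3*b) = 12*b^5 + b^4 + 6*b^3 + 9*b^2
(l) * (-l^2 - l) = -l^3 - l^2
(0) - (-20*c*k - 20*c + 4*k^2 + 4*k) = 20*c*k + 20*c - 4*k^2 - 4*k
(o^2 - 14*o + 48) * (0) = 0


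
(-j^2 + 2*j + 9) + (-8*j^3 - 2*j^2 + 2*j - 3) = -8*j^3 - 3*j^2 + 4*j + 6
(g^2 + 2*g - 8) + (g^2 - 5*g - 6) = 2*g^2 - 3*g - 14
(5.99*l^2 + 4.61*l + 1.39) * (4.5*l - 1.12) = 26.955*l^3 + 14.0362*l^2 + 1.0918*l - 1.5568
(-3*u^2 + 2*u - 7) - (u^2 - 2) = -4*u^2 + 2*u - 5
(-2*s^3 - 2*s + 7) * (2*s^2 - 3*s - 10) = -4*s^5 + 6*s^4 + 16*s^3 + 20*s^2 - s - 70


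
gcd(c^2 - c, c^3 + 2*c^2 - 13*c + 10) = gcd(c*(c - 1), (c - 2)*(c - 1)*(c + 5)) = c - 1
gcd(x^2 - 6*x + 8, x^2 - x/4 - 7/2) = x - 2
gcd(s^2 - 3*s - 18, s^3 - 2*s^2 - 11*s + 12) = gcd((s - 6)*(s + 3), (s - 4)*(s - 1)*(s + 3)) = s + 3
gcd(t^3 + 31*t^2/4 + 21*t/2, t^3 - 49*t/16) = t^2 + 7*t/4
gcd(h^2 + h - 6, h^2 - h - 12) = h + 3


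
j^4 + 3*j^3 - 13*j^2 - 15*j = j*(j - 3)*(j + 1)*(j + 5)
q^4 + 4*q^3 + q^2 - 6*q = q*(q - 1)*(q + 2)*(q + 3)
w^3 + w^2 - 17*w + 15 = (w - 3)*(w - 1)*(w + 5)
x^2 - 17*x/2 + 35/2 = (x - 5)*(x - 7/2)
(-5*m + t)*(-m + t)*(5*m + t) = 25*m^3 - 25*m^2*t - m*t^2 + t^3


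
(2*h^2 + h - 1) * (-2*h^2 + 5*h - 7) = -4*h^4 + 8*h^3 - 7*h^2 - 12*h + 7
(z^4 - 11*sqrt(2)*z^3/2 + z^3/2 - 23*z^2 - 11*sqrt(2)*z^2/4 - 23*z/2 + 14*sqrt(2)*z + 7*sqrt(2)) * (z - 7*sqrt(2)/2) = z^5 - 9*sqrt(2)*z^4 + z^4/2 - 9*sqrt(2)*z^3/2 + 31*z^3/2 + 31*z^2/4 + 189*sqrt(2)*z^2/2 - 98*z + 189*sqrt(2)*z/4 - 49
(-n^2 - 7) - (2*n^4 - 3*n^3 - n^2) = -2*n^4 + 3*n^3 - 7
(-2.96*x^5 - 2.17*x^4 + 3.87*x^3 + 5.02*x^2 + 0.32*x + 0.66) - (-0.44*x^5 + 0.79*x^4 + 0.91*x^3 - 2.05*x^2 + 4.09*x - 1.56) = -2.52*x^5 - 2.96*x^4 + 2.96*x^3 + 7.07*x^2 - 3.77*x + 2.22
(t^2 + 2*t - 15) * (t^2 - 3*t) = t^4 - t^3 - 21*t^2 + 45*t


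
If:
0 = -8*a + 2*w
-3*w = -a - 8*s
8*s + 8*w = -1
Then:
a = -1/43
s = -11/344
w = -4/43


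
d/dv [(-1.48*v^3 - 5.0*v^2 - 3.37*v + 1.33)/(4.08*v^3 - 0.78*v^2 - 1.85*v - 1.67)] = (3.5527136788005e-15*v^5 + 21.5544*v^4 + 32.9752*v^3 - 2.243*v^2 + 18.7748*v + 8.0884)/(16.6464*v^6 - 6.3648*v^5 - 14.4876*v^4 - 10.7412*v^3 + 6.0277*v^2 + 6.179*v + 2.7889)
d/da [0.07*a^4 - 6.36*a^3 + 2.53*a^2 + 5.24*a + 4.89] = 0.28*a^3 - 19.08*a^2 + 5.06*a + 5.24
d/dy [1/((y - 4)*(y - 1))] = (5 - 2*y)/(y^4 - 10*y^3 + 33*y^2 - 40*y + 16)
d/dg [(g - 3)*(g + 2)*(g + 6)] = 3*g^2 + 10*g - 12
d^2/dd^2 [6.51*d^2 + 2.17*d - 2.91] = 13.0200000000000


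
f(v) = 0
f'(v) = 0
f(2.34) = 0.00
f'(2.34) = 0.00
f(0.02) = 0.00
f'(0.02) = 0.00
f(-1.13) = 0.00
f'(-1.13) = 0.00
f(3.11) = 0.00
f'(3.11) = 0.00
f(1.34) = 0.00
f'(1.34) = 0.00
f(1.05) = 0.00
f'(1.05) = 0.00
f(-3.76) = 0.00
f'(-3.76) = 0.00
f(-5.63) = 0.00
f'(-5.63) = 0.00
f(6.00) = 0.00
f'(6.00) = 0.00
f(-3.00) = 0.00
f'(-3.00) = 0.00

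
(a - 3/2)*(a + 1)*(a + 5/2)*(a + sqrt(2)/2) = a^4 + sqrt(2)*a^3/2 + 2*a^3 - 11*a^2/4 + sqrt(2)*a^2 - 15*a/4 - 11*sqrt(2)*a/8 - 15*sqrt(2)/8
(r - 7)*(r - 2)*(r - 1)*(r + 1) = r^4 - 9*r^3 + 13*r^2 + 9*r - 14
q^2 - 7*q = q*(q - 7)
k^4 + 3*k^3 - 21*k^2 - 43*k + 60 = (k - 4)*(k - 1)*(k + 3)*(k + 5)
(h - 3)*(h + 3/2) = h^2 - 3*h/2 - 9/2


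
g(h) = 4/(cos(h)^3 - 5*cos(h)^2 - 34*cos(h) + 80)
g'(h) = 4*(3*sin(h)*cos(h)^2 - 10*sin(h)*cos(h) - 34*sin(h))/(cos(h)^3 - 5*cos(h)^2 - 34*cos(h) + 80)^2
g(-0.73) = 0.08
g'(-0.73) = 0.04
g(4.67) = 0.05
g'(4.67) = 0.02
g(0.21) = 0.09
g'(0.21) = -0.02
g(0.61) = 0.08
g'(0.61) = -0.04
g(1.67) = 0.05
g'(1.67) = -0.02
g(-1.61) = 0.05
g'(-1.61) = 0.02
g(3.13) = 0.04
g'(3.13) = -0.00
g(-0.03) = 0.10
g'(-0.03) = 0.00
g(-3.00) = 0.04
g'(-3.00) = 0.00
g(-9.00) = 0.04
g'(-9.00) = 0.00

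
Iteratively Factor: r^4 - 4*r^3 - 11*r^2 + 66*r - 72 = (r + 4)*(r^3 - 8*r^2 + 21*r - 18) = (r - 3)*(r + 4)*(r^2 - 5*r + 6) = (r - 3)*(r - 2)*(r + 4)*(r - 3)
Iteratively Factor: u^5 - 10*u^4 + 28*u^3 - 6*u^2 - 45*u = (u - 3)*(u^4 - 7*u^3 + 7*u^2 + 15*u) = (u - 3)*(u + 1)*(u^3 - 8*u^2 + 15*u) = (u - 3)^2*(u + 1)*(u^2 - 5*u) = u*(u - 3)^2*(u + 1)*(u - 5)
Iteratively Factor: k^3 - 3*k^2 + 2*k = (k - 2)*(k^2 - k) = (k - 2)*(k - 1)*(k)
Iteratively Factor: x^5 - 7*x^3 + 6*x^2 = (x + 3)*(x^4 - 3*x^3 + 2*x^2) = x*(x + 3)*(x^3 - 3*x^2 + 2*x) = x^2*(x + 3)*(x^2 - 3*x + 2) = x^2*(x - 1)*(x + 3)*(x - 2)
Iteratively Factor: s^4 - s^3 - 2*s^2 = (s + 1)*(s^3 - 2*s^2) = s*(s + 1)*(s^2 - 2*s) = s*(s - 2)*(s + 1)*(s)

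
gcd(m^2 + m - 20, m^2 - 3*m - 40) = m + 5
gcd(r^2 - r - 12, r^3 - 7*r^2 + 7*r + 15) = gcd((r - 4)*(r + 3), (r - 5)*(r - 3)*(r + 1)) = 1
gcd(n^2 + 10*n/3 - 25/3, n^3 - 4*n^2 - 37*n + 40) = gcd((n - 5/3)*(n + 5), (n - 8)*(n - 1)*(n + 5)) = n + 5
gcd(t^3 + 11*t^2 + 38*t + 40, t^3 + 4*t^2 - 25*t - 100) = t^2 + 9*t + 20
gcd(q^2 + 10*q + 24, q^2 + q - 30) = q + 6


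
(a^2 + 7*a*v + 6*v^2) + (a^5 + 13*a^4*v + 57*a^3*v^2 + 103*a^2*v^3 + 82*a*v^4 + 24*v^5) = a^5 + 13*a^4*v + 57*a^3*v^2 + 103*a^2*v^3 + a^2 + 82*a*v^4 + 7*a*v + 24*v^5 + 6*v^2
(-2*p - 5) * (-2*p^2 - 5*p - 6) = 4*p^3 + 20*p^2 + 37*p + 30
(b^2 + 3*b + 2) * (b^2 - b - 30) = b^4 + 2*b^3 - 31*b^2 - 92*b - 60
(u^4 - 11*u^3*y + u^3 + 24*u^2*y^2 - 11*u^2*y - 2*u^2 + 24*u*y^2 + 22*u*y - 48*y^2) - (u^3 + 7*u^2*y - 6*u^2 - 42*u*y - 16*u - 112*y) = u^4 - 11*u^3*y + 24*u^2*y^2 - 18*u^2*y + 4*u^2 + 24*u*y^2 + 64*u*y + 16*u - 48*y^2 + 112*y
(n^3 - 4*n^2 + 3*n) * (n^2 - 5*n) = n^5 - 9*n^4 + 23*n^3 - 15*n^2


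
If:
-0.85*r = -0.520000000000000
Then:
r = 0.61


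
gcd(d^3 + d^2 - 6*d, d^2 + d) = d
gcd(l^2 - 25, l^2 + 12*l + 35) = l + 5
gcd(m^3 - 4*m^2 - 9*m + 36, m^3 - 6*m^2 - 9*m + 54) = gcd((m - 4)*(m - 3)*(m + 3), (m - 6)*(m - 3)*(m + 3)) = m^2 - 9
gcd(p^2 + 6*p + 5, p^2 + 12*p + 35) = p + 5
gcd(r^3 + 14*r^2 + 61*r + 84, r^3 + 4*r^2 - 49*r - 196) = r^2 + 11*r + 28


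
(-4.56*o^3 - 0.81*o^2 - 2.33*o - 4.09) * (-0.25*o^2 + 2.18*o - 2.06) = 1.14*o^5 - 9.7383*o^4 + 8.2103*o^3 - 2.3883*o^2 - 4.1164*o + 8.4254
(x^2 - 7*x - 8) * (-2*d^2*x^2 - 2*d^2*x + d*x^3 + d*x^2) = -2*d^2*x^4 + 12*d^2*x^3 + 30*d^2*x^2 + 16*d^2*x + d*x^5 - 6*d*x^4 - 15*d*x^3 - 8*d*x^2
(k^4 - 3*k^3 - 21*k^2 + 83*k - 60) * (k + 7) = k^5 + 4*k^4 - 42*k^3 - 64*k^2 + 521*k - 420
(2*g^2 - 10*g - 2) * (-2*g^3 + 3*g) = -4*g^5 + 20*g^4 + 10*g^3 - 30*g^2 - 6*g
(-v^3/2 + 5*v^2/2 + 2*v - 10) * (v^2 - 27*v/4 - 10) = -v^5/2 + 47*v^4/8 - 79*v^3/8 - 97*v^2/2 + 95*v/2 + 100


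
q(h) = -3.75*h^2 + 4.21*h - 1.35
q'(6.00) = -40.79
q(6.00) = -111.09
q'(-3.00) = 26.71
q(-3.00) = -47.73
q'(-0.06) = 4.66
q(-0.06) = -1.62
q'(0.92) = -2.69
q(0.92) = -0.65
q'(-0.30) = 6.46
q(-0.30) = -2.95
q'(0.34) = 1.66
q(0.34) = -0.35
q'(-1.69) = 16.88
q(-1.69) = -19.18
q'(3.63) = -23.02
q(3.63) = -35.48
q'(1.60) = -7.79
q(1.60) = -4.21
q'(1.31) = -5.62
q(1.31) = -2.27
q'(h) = 4.21 - 7.5*h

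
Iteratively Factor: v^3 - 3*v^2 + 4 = (v - 2)*(v^2 - v - 2) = (v - 2)^2*(v + 1)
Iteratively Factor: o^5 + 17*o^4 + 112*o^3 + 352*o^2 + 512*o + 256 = (o + 4)*(o^4 + 13*o^3 + 60*o^2 + 112*o + 64) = (o + 4)^2*(o^3 + 9*o^2 + 24*o + 16) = (o + 1)*(o + 4)^2*(o^2 + 8*o + 16) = (o + 1)*(o + 4)^3*(o + 4)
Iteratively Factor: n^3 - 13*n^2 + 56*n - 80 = (n - 4)*(n^2 - 9*n + 20) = (n - 4)^2*(n - 5)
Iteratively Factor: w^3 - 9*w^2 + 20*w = (w - 4)*(w^2 - 5*w) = (w - 5)*(w - 4)*(w)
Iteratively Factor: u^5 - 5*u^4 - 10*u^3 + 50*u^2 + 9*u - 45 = (u + 3)*(u^4 - 8*u^3 + 14*u^2 + 8*u - 15) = (u + 1)*(u + 3)*(u^3 - 9*u^2 + 23*u - 15) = (u - 3)*(u + 1)*(u + 3)*(u^2 - 6*u + 5) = (u - 5)*(u - 3)*(u + 1)*(u + 3)*(u - 1)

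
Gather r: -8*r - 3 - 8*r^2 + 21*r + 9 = -8*r^2 + 13*r + 6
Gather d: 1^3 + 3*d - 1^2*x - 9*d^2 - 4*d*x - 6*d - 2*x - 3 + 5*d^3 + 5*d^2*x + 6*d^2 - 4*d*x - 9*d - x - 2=5*d^3 + d^2*(5*x - 3) + d*(-8*x - 12) - 4*x - 4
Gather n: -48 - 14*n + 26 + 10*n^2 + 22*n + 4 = 10*n^2 + 8*n - 18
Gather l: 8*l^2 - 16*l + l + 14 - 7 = 8*l^2 - 15*l + 7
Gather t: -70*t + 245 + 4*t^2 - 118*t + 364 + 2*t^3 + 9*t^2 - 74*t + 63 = 2*t^3 + 13*t^2 - 262*t + 672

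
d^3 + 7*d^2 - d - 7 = (d - 1)*(d + 1)*(d + 7)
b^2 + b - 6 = (b - 2)*(b + 3)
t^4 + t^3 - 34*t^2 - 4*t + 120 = (t - 5)*(t - 2)*(t + 2)*(t + 6)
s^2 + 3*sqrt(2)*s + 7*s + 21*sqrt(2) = (s + 7)*(s + 3*sqrt(2))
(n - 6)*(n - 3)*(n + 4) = n^3 - 5*n^2 - 18*n + 72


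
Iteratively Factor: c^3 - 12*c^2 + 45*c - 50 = (c - 5)*(c^2 - 7*c + 10) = (c - 5)*(c - 2)*(c - 5)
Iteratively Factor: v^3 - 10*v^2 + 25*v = (v - 5)*(v^2 - 5*v) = v*(v - 5)*(v - 5)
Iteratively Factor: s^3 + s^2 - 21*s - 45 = (s + 3)*(s^2 - 2*s - 15) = (s - 5)*(s + 3)*(s + 3)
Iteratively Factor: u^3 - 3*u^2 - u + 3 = (u - 1)*(u^2 - 2*u - 3) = (u - 3)*(u - 1)*(u + 1)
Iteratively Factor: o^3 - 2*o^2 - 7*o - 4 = (o + 1)*(o^2 - 3*o - 4) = (o - 4)*(o + 1)*(o + 1)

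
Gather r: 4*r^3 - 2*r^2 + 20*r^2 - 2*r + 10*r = 4*r^3 + 18*r^2 + 8*r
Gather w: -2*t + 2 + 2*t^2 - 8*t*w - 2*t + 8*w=2*t^2 - 4*t + w*(8 - 8*t) + 2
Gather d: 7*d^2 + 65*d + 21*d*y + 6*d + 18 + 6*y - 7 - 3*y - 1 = 7*d^2 + d*(21*y + 71) + 3*y + 10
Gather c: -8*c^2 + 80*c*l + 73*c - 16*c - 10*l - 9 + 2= -8*c^2 + c*(80*l + 57) - 10*l - 7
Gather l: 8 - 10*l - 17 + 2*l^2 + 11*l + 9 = 2*l^2 + l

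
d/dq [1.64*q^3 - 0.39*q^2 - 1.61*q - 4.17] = 4.92*q^2 - 0.78*q - 1.61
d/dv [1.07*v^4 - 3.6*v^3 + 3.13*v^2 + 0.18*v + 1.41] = 4.28*v^3 - 10.8*v^2 + 6.26*v + 0.18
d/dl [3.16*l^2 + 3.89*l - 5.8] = 6.32*l + 3.89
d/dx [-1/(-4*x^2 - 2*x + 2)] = (-4*x - 1)/(2*(2*x^2 + x - 1)^2)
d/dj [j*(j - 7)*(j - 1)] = 3*j^2 - 16*j + 7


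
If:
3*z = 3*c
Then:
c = z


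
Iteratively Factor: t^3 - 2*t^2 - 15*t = (t - 5)*(t^2 + 3*t) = t*(t - 5)*(t + 3)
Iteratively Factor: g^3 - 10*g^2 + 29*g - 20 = (g - 1)*(g^2 - 9*g + 20) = (g - 5)*(g - 1)*(g - 4)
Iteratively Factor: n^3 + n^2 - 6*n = (n + 3)*(n^2 - 2*n) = (n - 2)*(n + 3)*(n)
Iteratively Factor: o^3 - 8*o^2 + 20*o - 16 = (o - 2)*(o^2 - 6*o + 8) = (o - 2)^2*(o - 4)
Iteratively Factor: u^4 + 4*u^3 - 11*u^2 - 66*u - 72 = (u - 4)*(u^3 + 8*u^2 + 21*u + 18) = (u - 4)*(u + 3)*(u^2 + 5*u + 6) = (u - 4)*(u + 2)*(u + 3)*(u + 3)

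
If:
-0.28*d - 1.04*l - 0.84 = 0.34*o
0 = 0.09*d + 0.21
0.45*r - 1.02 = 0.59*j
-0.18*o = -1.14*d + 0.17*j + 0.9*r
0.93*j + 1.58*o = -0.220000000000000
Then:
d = -2.33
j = -3.76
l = -0.86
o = 2.07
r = -2.66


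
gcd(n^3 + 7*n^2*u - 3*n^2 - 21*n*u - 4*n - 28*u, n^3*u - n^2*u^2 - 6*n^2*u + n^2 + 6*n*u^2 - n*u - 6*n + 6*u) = 1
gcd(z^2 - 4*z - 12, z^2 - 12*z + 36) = z - 6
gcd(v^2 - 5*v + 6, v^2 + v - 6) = v - 2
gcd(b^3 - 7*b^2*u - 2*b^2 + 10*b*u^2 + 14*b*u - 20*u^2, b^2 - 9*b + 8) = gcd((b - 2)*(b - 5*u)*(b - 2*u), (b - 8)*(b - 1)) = 1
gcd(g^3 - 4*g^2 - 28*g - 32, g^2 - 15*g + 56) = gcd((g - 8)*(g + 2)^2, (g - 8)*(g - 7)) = g - 8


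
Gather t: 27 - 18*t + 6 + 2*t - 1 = 32 - 16*t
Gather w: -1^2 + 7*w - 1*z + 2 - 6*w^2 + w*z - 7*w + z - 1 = -6*w^2 + w*z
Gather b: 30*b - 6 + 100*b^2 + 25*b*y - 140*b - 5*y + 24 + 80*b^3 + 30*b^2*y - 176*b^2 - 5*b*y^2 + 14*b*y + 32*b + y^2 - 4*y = 80*b^3 + b^2*(30*y - 76) + b*(-5*y^2 + 39*y - 78) + y^2 - 9*y + 18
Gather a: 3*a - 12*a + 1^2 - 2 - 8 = -9*a - 9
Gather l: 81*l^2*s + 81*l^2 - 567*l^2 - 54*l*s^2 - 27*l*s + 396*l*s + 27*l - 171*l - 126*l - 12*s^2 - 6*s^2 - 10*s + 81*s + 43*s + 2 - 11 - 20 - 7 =l^2*(81*s - 486) + l*(-54*s^2 + 369*s - 270) - 18*s^2 + 114*s - 36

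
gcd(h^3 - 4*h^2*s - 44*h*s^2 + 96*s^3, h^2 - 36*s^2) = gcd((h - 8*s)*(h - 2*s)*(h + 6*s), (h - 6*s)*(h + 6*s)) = h + 6*s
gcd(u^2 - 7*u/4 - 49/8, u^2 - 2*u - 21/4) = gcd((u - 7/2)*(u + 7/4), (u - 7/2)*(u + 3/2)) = u - 7/2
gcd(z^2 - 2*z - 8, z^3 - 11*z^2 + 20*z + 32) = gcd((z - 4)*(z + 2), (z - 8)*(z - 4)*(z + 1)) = z - 4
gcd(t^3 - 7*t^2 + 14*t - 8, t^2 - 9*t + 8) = t - 1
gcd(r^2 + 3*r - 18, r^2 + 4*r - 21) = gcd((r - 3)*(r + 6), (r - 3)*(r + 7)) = r - 3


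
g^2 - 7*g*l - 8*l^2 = (g - 8*l)*(g + l)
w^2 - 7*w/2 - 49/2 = (w - 7)*(w + 7/2)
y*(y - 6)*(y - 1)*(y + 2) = y^4 - 5*y^3 - 8*y^2 + 12*y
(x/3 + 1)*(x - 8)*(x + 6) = x^3/3 + x^2/3 - 18*x - 48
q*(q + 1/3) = q^2 + q/3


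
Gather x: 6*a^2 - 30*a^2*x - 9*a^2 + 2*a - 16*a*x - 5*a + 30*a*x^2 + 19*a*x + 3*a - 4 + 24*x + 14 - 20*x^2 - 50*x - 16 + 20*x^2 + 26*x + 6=-3*a^2 + 30*a*x^2 + x*(-30*a^2 + 3*a)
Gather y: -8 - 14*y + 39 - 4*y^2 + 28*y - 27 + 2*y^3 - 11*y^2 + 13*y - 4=2*y^3 - 15*y^2 + 27*y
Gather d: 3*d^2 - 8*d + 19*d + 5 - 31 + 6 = 3*d^2 + 11*d - 20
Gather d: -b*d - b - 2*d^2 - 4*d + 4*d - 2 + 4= -b*d - b - 2*d^2 + 2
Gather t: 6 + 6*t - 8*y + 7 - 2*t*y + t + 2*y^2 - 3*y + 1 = t*(7 - 2*y) + 2*y^2 - 11*y + 14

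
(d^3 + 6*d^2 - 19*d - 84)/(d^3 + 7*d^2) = (d^2 - d - 12)/d^2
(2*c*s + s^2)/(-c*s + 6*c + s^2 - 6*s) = s*(2*c + s)/(-c*s + 6*c + s^2 - 6*s)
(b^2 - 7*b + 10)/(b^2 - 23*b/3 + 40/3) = 3*(b - 2)/(3*b - 8)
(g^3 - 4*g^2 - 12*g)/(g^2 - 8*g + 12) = g*(g + 2)/(g - 2)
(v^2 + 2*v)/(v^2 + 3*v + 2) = v/(v + 1)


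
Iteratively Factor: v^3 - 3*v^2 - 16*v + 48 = (v - 4)*(v^2 + v - 12) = (v - 4)*(v - 3)*(v + 4)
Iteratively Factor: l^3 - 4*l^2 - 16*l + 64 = (l - 4)*(l^2 - 16) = (l - 4)*(l + 4)*(l - 4)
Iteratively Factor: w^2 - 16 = (w + 4)*(w - 4)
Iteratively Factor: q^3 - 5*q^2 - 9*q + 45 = (q + 3)*(q^2 - 8*q + 15) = (q - 3)*(q + 3)*(q - 5)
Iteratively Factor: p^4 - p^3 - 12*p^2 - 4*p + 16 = (p + 2)*(p^3 - 3*p^2 - 6*p + 8) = (p - 1)*(p + 2)*(p^2 - 2*p - 8) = (p - 1)*(p + 2)^2*(p - 4)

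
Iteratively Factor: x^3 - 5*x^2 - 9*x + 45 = (x + 3)*(x^2 - 8*x + 15) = (x - 3)*(x + 3)*(x - 5)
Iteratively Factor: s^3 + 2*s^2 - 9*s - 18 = (s - 3)*(s^2 + 5*s + 6) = (s - 3)*(s + 2)*(s + 3)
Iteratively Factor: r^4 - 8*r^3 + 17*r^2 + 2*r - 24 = (r - 3)*(r^3 - 5*r^2 + 2*r + 8) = (r - 3)*(r + 1)*(r^2 - 6*r + 8) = (r - 4)*(r - 3)*(r + 1)*(r - 2)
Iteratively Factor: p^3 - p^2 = (p)*(p^2 - p) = p*(p - 1)*(p)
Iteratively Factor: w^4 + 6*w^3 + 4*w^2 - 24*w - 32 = (w - 2)*(w^3 + 8*w^2 + 20*w + 16) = (w - 2)*(w + 2)*(w^2 + 6*w + 8) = (w - 2)*(w + 2)^2*(w + 4)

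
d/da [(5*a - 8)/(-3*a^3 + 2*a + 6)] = (-15*a^3 + 10*a + (5*a - 8)*(9*a^2 - 2) + 30)/(-3*a^3 + 2*a + 6)^2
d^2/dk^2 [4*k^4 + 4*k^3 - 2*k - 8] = 24*k*(2*k + 1)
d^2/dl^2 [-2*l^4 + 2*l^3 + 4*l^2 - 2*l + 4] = -24*l^2 + 12*l + 8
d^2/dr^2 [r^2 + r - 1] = 2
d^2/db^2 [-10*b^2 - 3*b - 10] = -20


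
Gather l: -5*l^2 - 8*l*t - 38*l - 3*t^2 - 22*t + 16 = -5*l^2 + l*(-8*t - 38) - 3*t^2 - 22*t + 16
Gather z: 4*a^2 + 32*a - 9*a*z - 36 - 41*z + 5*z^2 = 4*a^2 + 32*a + 5*z^2 + z*(-9*a - 41) - 36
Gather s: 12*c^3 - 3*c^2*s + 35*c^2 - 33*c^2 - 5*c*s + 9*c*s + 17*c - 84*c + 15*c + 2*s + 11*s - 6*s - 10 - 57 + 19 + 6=12*c^3 + 2*c^2 - 52*c + s*(-3*c^2 + 4*c + 7) - 42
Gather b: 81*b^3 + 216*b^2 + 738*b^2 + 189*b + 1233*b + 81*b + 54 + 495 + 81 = 81*b^3 + 954*b^2 + 1503*b + 630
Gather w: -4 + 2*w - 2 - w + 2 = w - 4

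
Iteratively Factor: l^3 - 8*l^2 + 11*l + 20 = (l - 4)*(l^2 - 4*l - 5) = (l - 5)*(l - 4)*(l + 1)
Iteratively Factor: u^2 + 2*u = (u + 2)*(u)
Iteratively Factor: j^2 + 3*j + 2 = (j + 1)*(j + 2)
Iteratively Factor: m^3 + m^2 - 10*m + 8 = (m - 1)*(m^2 + 2*m - 8) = (m - 1)*(m + 4)*(m - 2)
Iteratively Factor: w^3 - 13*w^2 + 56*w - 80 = (w - 5)*(w^2 - 8*w + 16) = (w - 5)*(w - 4)*(w - 4)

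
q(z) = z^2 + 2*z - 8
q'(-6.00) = -10.00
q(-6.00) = 16.00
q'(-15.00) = -28.00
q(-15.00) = 187.00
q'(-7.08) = -12.16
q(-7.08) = 27.97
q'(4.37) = 10.74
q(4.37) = 19.84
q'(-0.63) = 0.74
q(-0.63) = -8.86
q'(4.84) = 11.68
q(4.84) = 25.11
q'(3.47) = 8.94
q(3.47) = 10.98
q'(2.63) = 7.26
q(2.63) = 4.18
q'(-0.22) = 1.56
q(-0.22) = -8.39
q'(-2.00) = -2.00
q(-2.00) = -8.00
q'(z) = 2*z + 2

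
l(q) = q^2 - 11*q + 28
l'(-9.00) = -29.00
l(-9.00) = 208.00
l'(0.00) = -11.00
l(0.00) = 28.00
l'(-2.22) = -15.44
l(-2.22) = 57.35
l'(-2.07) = -15.14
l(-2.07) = 55.05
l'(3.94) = -3.12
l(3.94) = 0.18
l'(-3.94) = -18.88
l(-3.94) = 86.86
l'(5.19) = -0.62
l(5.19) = -2.15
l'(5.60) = 0.20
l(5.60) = -2.24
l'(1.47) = -8.06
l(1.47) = 13.99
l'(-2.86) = -16.72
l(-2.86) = 67.64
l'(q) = 2*q - 11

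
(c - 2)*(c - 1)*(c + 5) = c^3 + 2*c^2 - 13*c + 10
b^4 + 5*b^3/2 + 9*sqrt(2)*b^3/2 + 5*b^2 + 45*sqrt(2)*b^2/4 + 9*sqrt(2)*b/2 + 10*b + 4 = (b + 1/2)*(b + 2)*(b + sqrt(2)/2)*(b + 4*sqrt(2))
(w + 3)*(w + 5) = w^2 + 8*w + 15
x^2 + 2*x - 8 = (x - 2)*(x + 4)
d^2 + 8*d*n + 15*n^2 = (d + 3*n)*(d + 5*n)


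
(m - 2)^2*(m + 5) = m^3 + m^2 - 16*m + 20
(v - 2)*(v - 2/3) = v^2 - 8*v/3 + 4/3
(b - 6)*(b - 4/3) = b^2 - 22*b/3 + 8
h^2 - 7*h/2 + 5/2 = (h - 5/2)*(h - 1)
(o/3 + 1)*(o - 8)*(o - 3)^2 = o^4/3 - 11*o^3/3 + 5*o^2 + 33*o - 72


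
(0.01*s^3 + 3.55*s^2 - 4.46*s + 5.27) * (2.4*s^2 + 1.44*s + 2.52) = 0.024*s^5 + 8.5344*s^4 - 5.5668*s^3 + 15.1716*s^2 - 3.6504*s + 13.2804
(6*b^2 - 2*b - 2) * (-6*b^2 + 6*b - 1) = -36*b^4 + 48*b^3 - 6*b^2 - 10*b + 2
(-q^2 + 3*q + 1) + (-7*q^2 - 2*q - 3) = -8*q^2 + q - 2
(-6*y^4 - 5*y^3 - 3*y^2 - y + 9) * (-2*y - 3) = 12*y^5 + 28*y^4 + 21*y^3 + 11*y^2 - 15*y - 27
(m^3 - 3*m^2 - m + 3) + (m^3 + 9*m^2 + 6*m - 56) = 2*m^3 + 6*m^2 + 5*m - 53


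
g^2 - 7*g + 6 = (g - 6)*(g - 1)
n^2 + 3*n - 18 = (n - 3)*(n + 6)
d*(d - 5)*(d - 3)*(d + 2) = d^4 - 6*d^3 - d^2 + 30*d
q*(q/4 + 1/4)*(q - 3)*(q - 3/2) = q^4/4 - 7*q^3/8 + 9*q/8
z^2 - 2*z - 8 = (z - 4)*(z + 2)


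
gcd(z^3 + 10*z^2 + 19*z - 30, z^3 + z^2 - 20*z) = z + 5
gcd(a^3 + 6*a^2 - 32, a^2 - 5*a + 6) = a - 2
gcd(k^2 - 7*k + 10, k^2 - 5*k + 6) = k - 2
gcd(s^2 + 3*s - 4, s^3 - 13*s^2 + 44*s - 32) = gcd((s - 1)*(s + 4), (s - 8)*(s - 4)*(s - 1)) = s - 1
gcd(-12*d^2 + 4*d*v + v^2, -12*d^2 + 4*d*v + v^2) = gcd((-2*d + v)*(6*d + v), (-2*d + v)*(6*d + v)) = -12*d^2 + 4*d*v + v^2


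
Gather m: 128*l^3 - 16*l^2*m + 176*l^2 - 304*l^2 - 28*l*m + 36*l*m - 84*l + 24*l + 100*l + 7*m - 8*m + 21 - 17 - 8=128*l^3 - 128*l^2 + 40*l + m*(-16*l^2 + 8*l - 1) - 4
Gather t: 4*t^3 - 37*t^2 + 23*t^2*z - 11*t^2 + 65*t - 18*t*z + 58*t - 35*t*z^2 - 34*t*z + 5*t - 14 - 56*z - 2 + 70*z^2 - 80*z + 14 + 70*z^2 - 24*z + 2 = 4*t^3 + t^2*(23*z - 48) + t*(-35*z^2 - 52*z + 128) + 140*z^2 - 160*z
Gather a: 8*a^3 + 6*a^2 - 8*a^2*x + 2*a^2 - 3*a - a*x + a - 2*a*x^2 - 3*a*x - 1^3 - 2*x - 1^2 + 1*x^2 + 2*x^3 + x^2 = 8*a^3 + a^2*(8 - 8*x) + a*(-2*x^2 - 4*x - 2) + 2*x^3 + 2*x^2 - 2*x - 2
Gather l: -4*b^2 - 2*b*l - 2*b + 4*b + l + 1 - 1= -4*b^2 + 2*b + l*(1 - 2*b)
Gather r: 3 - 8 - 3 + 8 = 0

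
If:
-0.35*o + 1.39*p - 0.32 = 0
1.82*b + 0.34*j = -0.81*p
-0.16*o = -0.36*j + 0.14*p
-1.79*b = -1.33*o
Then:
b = -0.09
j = 0.02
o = -0.12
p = 0.20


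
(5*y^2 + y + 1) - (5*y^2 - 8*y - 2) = 9*y + 3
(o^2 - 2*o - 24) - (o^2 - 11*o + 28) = 9*o - 52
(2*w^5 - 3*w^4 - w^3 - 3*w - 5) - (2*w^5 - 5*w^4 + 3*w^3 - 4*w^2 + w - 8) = 2*w^4 - 4*w^3 + 4*w^2 - 4*w + 3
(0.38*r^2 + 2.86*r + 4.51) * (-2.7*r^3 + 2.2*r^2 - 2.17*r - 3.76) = -1.026*r^5 - 6.886*r^4 - 6.7096*r^3 + 2.287*r^2 - 20.5403*r - 16.9576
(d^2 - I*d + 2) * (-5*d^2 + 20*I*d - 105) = -5*d^4 + 25*I*d^3 - 95*d^2 + 145*I*d - 210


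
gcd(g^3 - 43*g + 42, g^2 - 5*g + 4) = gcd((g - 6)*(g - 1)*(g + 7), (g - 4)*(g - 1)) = g - 1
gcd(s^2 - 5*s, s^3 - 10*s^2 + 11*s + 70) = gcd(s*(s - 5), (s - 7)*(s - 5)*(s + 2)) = s - 5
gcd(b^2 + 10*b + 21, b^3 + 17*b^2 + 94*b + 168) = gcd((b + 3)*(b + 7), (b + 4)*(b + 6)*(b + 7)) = b + 7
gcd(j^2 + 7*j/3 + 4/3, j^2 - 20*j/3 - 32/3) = j + 4/3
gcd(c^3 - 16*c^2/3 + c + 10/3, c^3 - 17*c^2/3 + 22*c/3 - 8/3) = c - 1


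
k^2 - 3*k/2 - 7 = (k - 7/2)*(k + 2)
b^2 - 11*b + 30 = (b - 6)*(b - 5)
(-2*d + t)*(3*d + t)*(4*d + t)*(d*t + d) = -24*d^4*t - 24*d^4 - 2*d^3*t^2 - 2*d^3*t + 5*d^2*t^3 + 5*d^2*t^2 + d*t^4 + d*t^3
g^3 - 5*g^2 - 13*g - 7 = (g - 7)*(g + 1)^2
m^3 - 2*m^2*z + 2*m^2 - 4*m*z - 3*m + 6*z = (m - 1)*(m + 3)*(m - 2*z)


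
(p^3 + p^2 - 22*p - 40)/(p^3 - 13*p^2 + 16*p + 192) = (p^3 + p^2 - 22*p - 40)/(p^3 - 13*p^2 + 16*p + 192)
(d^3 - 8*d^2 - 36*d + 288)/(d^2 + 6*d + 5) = (d^3 - 8*d^2 - 36*d + 288)/(d^2 + 6*d + 5)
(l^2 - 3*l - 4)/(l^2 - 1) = (l - 4)/(l - 1)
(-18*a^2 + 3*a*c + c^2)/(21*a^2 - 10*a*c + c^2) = (-6*a - c)/(7*a - c)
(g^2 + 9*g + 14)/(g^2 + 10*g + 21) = (g + 2)/(g + 3)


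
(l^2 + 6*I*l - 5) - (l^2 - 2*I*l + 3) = 8*I*l - 8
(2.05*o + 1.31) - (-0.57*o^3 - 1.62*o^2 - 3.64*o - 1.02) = 0.57*o^3 + 1.62*o^2 + 5.69*o + 2.33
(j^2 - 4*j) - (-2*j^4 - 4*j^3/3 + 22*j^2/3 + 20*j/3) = 2*j^4 + 4*j^3/3 - 19*j^2/3 - 32*j/3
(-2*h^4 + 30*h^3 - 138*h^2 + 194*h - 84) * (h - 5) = -2*h^5 + 40*h^4 - 288*h^3 + 884*h^2 - 1054*h + 420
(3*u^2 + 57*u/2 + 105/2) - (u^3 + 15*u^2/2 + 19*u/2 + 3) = -u^3 - 9*u^2/2 + 19*u + 99/2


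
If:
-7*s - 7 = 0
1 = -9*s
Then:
No Solution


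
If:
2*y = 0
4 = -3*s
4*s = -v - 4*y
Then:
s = -4/3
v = 16/3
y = 0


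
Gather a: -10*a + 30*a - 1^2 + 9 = 20*a + 8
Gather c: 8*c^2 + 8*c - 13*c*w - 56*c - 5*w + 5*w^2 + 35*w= 8*c^2 + c*(-13*w - 48) + 5*w^2 + 30*w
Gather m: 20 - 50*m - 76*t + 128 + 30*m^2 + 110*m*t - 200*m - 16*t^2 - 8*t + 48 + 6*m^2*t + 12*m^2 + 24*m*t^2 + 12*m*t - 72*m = m^2*(6*t + 42) + m*(24*t^2 + 122*t - 322) - 16*t^2 - 84*t + 196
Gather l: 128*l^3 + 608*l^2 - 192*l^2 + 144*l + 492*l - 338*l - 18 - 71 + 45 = 128*l^3 + 416*l^2 + 298*l - 44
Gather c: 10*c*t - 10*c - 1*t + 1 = c*(10*t - 10) - t + 1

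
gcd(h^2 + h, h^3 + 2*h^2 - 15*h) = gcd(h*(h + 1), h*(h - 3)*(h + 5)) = h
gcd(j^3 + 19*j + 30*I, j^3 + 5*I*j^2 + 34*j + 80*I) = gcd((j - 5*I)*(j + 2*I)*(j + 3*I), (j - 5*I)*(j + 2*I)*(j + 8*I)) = j^2 - 3*I*j + 10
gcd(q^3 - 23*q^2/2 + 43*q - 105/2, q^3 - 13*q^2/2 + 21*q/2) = q^2 - 13*q/2 + 21/2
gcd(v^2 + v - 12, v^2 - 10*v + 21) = v - 3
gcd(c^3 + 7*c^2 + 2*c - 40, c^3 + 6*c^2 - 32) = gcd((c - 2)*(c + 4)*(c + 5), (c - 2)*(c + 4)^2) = c^2 + 2*c - 8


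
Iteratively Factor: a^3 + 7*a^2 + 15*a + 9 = (a + 1)*(a^2 + 6*a + 9) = (a + 1)*(a + 3)*(a + 3)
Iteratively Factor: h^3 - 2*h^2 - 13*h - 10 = (h + 1)*(h^2 - 3*h - 10) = (h + 1)*(h + 2)*(h - 5)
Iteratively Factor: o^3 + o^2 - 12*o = (o - 3)*(o^2 + 4*o) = o*(o - 3)*(o + 4)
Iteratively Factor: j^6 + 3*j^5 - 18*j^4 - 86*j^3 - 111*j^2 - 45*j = (j + 3)*(j^5 - 18*j^3 - 32*j^2 - 15*j) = (j - 5)*(j + 3)*(j^4 + 5*j^3 + 7*j^2 + 3*j) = (j - 5)*(j + 1)*(j + 3)*(j^3 + 4*j^2 + 3*j) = j*(j - 5)*(j + 1)*(j + 3)*(j^2 + 4*j + 3) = j*(j - 5)*(j + 1)^2*(j + 3)*(j + 3)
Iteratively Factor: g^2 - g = (g)*(g - 1)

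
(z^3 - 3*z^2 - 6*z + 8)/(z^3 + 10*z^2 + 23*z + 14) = (z^2 - 5*z + 4)/(z^2 + 8*z + 7)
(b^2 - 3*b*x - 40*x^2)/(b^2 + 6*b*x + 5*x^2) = (b - 8*x)/(b + x)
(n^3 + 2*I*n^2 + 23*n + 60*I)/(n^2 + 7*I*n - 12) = n - 5*I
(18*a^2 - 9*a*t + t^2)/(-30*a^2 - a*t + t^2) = (-3*a + t)/(5*a + t)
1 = 1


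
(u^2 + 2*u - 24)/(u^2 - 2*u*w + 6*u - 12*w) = (u - 4)/(u - 2*w)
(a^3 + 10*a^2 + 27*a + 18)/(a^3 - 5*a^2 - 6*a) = (a^2 + 9*a + 18)/(a*(a - 6))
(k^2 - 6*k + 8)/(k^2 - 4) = (k - 4)/(k + 2)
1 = 1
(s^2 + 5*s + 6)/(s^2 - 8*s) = (s^2 + 5*s + 6)/(s*(s - 8))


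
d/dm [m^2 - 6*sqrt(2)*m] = 2*m - 6*sqrt(2)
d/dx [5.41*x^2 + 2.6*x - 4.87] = 10.82*x + 2.6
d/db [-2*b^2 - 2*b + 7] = -4*b - 2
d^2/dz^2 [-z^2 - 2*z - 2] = -2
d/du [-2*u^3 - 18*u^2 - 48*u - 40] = -6*u^2 - 36*u - 48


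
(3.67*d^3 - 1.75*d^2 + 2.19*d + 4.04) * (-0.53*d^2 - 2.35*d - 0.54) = -1.9451*d^5 - 7.697*d^4 + 0.97*d^3 - 6.3427*d^2 - 10.6766*d - 2.1816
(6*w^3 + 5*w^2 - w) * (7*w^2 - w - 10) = 42*w^5 + 29*w^4 - 72*w^3 - 49*w^2 + 10*w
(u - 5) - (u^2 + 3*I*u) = -u^2 + u - 3*I*u - 5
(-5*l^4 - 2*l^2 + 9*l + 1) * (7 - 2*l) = 10*l^5 - 35*l^4 + 4*l^3 - 32*l^2 + 61*l + 7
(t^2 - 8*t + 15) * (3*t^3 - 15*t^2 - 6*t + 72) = 3*t^5 - 39*t^4 + 159*t^3 - 105*t^2 - 666*t + 1080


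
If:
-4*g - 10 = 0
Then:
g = -5/2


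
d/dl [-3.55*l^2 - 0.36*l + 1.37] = -7.1*l - 0.36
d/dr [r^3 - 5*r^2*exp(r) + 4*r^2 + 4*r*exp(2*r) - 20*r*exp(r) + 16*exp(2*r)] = -5*r^2*exp(r) + 3*r^2 + 8*r*exp(2*r) - 30*r*exp(r) + 8*r + 36*exp(2*r) - 20*exp(r)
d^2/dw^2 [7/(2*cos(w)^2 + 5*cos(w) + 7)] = 7*(-16*sin(w)^4 - 23*sin(w)^2 + 145*cos(w)/2 - 15*cos(3*w)/2 + 61)/(-2*sin(w)^2 + 5*cos(w) + 9)^3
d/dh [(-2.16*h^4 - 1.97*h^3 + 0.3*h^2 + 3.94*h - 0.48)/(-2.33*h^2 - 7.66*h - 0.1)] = (10.0656*h^5 + 54.2269*h^4 + 31.0444*h^3 + 7.4732*h^2 - 2.2968*h - 4.0708)/(5.4289*h^4 + 35.6956*h^3 + 59.1416*h^2 + 1.532*h + 0.01)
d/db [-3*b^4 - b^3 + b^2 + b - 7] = -12*b^3 - 3*b^2 + 2*b + 1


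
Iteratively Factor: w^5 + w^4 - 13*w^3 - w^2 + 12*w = (w - 1)*(w^4 + 2*w^3 - 11*w^2 - 12*w) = (w - 1)*(w + 4)*(w^3 - 2*w^2 - 3*w) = (w - 3)*(w - 1)*(w + 4)*(w^2 + w) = w*(w - 3)*(w - 1)*(w + 4)*(w + 1)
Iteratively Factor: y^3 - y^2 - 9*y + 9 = (y + 3)*(y^2 - 4*y + 3) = (y - 1)*(y + 3)*(y - 3)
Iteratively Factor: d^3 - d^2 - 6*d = (d - 3)*(d^2 + 2*d) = d*(d - 3)*(d + 2)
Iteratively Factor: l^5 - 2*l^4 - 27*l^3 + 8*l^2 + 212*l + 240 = (l + 2)*(l^4 - 4*l^3 - 19*l^2 + 46*l + 120) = (l - 4)*(l + 2)*(l^3 - 19*l - 30) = (l - 4)*(l + 2)^2*(l^2 - 2*l - 15) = (l - 4)*(l + 2)^2*(l + 3)*(l - 5)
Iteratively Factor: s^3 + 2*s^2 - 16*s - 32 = (s + 2)*(s^2 - 16) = (s - 4)*(s + 2)*(s + 4)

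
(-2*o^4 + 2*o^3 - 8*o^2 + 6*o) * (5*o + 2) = -10*o^5 + 6*o^4 - 36*o^3 + 14*o^2 + 12*o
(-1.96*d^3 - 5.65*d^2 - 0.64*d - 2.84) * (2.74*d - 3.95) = -5.3704*d^4 - 7.739*d^3 + 20.5639*d^2 - 5.2536*d + 11.218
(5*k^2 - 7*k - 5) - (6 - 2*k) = 5*k^2 - 5*k - 11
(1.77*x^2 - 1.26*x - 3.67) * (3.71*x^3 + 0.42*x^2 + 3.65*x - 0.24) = 6.5667*x^5 - 3.9312*x^4 - 7.6844*x^3 - 6.5652*x^2 - 13.0931*x + 0.8808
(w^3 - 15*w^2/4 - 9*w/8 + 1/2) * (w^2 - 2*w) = w^5 - 23*w^4/4 + 51*w^3/8 + 11*w^2/4 - w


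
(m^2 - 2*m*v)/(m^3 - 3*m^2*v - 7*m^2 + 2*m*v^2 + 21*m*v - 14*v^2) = m/(m^2 - m*v - 7*m + 7*v)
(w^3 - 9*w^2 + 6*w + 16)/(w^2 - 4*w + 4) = (w^2 - 7*w - 8)/(w - 2)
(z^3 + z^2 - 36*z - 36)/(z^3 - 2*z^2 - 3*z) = (z^2 - 36)/(z*(z - 3))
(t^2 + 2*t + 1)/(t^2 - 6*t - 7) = (t + 1)/(t - 7)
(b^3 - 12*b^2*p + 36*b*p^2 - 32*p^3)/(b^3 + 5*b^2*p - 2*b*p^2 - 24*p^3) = (b^2 - 10*b*p + 16*p^2)/(b^2 + 7*b*p + 12*p^2)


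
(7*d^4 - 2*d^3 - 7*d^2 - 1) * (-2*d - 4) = -14*d^5 - 24*d^4 + 22*d^3 + 28*d^2 + 2*d + 4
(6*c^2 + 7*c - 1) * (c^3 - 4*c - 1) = 6*c^5 + 7*c^4 - 25*c^3 - 34*c^2 - 3*c + 1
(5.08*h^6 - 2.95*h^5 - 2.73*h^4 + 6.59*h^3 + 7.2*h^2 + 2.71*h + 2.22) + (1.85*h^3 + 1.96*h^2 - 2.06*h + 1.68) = 5.08*h^6 - 2.95*h^5 - 2.73*h^4 + 8.44*h^3 + 9.16*h^2 + 0.65*h + 3.9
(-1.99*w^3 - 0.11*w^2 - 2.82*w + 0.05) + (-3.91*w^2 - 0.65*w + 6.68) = -1.99*w^3 - 4.02*w^2 - 3.47*w + 6.73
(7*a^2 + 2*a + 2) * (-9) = -63*a^2 - 18*a - 18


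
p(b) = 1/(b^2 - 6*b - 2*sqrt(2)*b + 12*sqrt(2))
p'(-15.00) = 0.00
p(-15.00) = 0.00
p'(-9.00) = 0.00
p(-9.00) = 0.01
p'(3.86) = 0.23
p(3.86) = -0.45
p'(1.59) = 0.19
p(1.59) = 0.18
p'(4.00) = 0.15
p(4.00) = -0.43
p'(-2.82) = 0.01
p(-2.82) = 0.02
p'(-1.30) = 0.01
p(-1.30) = 0.03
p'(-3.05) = 0.01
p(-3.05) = 0.02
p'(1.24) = 0.11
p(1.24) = 0.13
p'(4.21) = 0.07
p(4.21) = -0.40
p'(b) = (-2*b + 2*sqrt(2) + 6)/(b^2 - 6*b - 2*sqrt(2)*b + 12*sqrt(2))^2 = 2*(-b + sqrt(2) + 3)/(b^2 - 6*b - 2*sqrt(2)*b + 12*sqrt(2))^2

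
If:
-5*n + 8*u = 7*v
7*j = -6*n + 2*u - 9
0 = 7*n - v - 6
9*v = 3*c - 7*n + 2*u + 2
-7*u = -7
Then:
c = 184/81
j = -113/63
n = 25/27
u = 1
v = 13/27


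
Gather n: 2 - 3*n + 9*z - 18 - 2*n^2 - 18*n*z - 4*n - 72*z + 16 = -2*n^2 + n*(-18*z - 7) - 63*z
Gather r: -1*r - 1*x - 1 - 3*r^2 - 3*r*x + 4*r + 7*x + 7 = -3*r^2 + r*(3 - 3*x) + 6*x + 6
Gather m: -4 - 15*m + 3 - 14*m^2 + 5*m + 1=-14*m^2 - 10*m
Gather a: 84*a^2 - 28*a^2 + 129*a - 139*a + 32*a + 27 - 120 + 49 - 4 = 56*a^2 + 22*a - 48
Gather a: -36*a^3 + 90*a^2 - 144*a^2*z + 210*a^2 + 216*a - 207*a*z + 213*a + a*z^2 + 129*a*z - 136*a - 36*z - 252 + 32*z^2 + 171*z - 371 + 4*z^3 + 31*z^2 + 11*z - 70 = -36*a^3 + a^2*(300 - 144*z) + a*(z^2 - 78*z + 293) + 4*z^3 + 63*z^2 + 146*z - 693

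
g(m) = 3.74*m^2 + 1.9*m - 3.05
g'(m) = 7.48*m + 1.9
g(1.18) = 4.40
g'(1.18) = 10.73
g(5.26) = 110.42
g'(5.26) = 41.24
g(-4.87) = 76.40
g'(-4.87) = -34.53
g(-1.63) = 3.79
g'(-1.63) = -10.29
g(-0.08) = -3.18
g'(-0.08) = 1.30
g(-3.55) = 37.34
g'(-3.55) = -24.65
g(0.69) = 0.04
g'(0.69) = 7.06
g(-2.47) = 15.07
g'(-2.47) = -16.58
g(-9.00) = 282.79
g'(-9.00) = -65.42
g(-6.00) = 120.19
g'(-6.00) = -42.98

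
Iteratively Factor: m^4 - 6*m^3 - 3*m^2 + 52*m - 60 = (m - 5)*(m^3 - m^2 - 8*m + 12) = (m - 5)*(m - 2)*(m^2 + m - 6) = (m - 5)*(m - 2)^2*(m + 3)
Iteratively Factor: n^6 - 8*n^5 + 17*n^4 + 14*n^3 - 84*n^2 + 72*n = (n - 3)*(n^5 - 5*n^4 + 2*n^3 + 20*n^2 - 24*n) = (n - 3)*(n - 2)*(n^4 - 3*n^3 - 4*n^2 + 12*n) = n*(n - 3)*(n - 2)*(n^3 - 3*n^2 - 4*n + 12) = n*(n - 3)*(n - 2)*(n + 2)*(n^2 - 5*n + 6) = n*(n - 3)^2*(n - 2)*(n + 2)*(n - 2)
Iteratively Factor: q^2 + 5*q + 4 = (q + 4)*(q + 1)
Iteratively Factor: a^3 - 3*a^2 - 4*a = (a - 4)*(a^2 + a) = (a - 4)*(a + 1)*(a)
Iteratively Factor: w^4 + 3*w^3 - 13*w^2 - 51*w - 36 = (w + 1)*(w^3 + 2*w^2 - 15*w - 36) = (w + 1)*(w + 3)*(w^2 - w - 12) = (w - 4)*(w + 1)*(w + 3)*(w + 3)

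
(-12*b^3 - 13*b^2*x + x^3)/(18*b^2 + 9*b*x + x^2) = (-4*b^2 - 3*b*x + x^2)/(6*b + x)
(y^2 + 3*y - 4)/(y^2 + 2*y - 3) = (y + 4)/(y + 3)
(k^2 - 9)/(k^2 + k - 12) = (k + 3)/(k + 4)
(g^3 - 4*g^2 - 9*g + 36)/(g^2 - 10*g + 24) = (g^2 - 9)/(g - 6)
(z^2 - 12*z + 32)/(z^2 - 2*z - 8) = (z - 8)/(z + 2)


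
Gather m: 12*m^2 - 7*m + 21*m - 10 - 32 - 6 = 12*m^2 + 14*m - 48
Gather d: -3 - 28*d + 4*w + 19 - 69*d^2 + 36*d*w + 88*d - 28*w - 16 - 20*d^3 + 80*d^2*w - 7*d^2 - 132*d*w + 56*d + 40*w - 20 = -20*d^3 + d^2*(80*w - 76) + d*(116 - 96*w) + 16*w - 20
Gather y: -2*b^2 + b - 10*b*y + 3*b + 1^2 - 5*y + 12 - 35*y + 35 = -2*b^2 + 4*b + y*(-10*b - 40) + 48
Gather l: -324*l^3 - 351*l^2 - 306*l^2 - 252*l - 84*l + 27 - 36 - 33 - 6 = -324*l^3 - 657*l^2 - 336*l - 48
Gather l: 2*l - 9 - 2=2*l - 11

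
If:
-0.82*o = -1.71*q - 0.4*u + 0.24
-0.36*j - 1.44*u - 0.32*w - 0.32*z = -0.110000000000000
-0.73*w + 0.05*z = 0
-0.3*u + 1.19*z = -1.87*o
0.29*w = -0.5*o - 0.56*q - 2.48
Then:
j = 242.816603793181*z - 1328.95910732016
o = 53.3127538586515 - 10.4130899257759*z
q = 9.26193205212379*z - 52.0292445166531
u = 332.316165718928 - 60.9415938706698*z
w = 0.0684931506849315*z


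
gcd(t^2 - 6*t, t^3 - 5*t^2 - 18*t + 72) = t - 6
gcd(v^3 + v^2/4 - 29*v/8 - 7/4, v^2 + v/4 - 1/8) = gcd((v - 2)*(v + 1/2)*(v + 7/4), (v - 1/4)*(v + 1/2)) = v + 1/2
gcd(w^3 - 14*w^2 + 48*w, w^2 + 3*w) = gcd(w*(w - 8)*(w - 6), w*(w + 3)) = w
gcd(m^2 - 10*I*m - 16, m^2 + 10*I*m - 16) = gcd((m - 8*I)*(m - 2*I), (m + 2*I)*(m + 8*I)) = 1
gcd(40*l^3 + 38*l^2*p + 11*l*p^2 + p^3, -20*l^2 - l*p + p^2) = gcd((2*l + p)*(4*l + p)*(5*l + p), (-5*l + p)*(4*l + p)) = 4*l + p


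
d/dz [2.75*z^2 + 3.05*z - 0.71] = 5.5*z + 3.05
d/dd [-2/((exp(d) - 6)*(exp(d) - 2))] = 4*(exp(d) - 4)*exp(d)/((exp(d) - 6)^2*(exp(d) - 2)^2)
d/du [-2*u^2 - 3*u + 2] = -4*u - 3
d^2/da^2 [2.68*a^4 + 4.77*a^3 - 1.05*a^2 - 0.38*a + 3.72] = 32.16*a^2 + 28.62*a - 2.1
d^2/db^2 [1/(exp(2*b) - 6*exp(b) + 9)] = (4*exp(b) + 6)*exp(b)/(exp(4*b) - 12*exp(3*b) + 54*exp(2*b) - 108*exp(b) + 81)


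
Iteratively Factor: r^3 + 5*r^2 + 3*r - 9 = (r + 3)*(r^2 + 2*r - 3) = (r + 3)^2*(r - 1)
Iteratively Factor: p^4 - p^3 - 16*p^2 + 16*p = (p)*(p^3 - p^2 - 16*p + 16) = p*(p + 4)*(p^2 - 5*p + 4) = p*(p - 1)*(p + 4)*(p - 4)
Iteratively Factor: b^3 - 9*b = (b + 3)*(b^2 - 3*b) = b*(b + 3)*(b - 3)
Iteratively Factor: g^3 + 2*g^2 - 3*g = (g)*(g^2 + 2*g - 3) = g*(g - 1)*(g + 3)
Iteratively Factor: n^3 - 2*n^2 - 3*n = (n - 3)*(n^2 + n) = (n - 3)*(n + 1)*(n)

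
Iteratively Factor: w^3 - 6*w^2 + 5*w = (w - 1)*(w^2 - 5*w) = (w - 5)*(w - 1)*(w)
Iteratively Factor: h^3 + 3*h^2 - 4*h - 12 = (h + 3)*(h^2 - 4) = (h - 2)*(h + 3)*(h + 2)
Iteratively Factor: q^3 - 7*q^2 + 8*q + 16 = (q - 4)*(q^2 - 3*q - 4) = (q - 4)^2*(q + 1)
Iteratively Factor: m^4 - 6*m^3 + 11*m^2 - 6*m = (m)*(m^3 - 6*m^2 + 11*m - 6) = m*(m - 2)*(m^2 - 4*m + 3) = m*(m - 3)*(m - 2)*(m - 1)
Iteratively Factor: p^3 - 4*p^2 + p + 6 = (p + 1)*(p^2 - 5*p + 6) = (p - 3)*(p + 1)*(p - 2)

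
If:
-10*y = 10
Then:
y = -1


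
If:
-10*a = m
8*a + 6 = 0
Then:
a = -3/4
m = 15/2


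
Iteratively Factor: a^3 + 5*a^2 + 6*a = (a + 2)*(a^2 + 3*a) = (a + 2)*(a + 3)*(a)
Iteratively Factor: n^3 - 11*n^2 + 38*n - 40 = (n - 4)*(n^2 - 7*n + 10) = (n - 5)*(n - 4)*(n - 2)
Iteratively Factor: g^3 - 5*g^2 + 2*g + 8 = (g + 1)*(g^2 - 6*g + 8) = (g - 2)*(g + 1)*(g - 4)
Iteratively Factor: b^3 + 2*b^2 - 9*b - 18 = (b + 2)*(b^2 - 9) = (b + 2)*(b + 3)*(b - 3)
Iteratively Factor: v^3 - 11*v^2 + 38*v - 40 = (v - 2)*(v^2 - 9*v + 20) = (v - 5)*(v - 2)*(v - 4)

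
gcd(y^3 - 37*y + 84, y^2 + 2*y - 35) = y + 7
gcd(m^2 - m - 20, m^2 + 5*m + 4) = m + 4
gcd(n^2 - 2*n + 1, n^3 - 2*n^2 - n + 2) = n - 1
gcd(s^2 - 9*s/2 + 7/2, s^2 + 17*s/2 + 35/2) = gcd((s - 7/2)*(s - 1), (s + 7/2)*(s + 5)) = 1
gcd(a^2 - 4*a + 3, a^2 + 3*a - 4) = a - 1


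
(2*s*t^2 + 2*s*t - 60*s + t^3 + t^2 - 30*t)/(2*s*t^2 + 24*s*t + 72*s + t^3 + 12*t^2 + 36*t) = (t - 5)/(t + 6)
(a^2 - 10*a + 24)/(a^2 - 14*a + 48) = (a - 4)/(a - 8)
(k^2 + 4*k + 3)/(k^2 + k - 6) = (k + 1)/(k - 2)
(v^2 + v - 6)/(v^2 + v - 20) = (v^2 + v - 6)/(v^2 + v - 20)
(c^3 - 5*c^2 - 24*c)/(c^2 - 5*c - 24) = c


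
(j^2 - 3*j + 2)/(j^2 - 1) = (j - 2)/(j + 1)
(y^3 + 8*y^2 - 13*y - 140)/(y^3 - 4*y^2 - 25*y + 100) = (y + 7)/(y - 5)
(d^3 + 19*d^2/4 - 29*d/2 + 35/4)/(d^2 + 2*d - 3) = (4*d^2 + 23*d - 35)/(4*(d + 3))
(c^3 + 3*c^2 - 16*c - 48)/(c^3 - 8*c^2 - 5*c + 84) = (c + 4)/(c - 7)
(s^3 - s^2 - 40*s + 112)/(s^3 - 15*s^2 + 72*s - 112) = (s + 7)/(s - 7)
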